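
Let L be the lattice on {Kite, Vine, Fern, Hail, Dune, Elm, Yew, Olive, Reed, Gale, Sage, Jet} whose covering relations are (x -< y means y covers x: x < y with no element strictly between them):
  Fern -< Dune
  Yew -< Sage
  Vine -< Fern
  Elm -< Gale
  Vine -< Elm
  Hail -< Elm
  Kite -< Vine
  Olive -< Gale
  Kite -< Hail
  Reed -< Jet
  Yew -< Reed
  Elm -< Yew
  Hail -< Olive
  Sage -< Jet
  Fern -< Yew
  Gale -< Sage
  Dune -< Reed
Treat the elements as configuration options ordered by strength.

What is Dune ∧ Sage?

Common lower bounds of {Dune, Sage}: Fern, Kite, Vine.
The greatest among these is Fern.

Fern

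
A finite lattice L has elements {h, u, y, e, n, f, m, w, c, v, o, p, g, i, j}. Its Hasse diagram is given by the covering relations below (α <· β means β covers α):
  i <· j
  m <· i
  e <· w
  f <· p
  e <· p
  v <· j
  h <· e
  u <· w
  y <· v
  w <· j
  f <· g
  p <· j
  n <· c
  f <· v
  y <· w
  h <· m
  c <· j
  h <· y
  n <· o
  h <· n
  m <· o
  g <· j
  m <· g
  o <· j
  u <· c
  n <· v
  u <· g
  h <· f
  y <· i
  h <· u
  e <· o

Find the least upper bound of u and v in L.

j

Common upper bounds of {u, v}: j.
The least among these is j.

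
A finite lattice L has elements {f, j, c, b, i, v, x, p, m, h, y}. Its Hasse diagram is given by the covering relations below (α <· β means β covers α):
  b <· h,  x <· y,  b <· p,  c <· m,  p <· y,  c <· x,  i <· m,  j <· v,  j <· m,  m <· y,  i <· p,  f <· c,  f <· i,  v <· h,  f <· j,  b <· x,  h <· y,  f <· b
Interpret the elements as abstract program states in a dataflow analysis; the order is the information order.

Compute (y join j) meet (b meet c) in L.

f

y ∨ j = y
b ∧ c = f
y ∧ f = f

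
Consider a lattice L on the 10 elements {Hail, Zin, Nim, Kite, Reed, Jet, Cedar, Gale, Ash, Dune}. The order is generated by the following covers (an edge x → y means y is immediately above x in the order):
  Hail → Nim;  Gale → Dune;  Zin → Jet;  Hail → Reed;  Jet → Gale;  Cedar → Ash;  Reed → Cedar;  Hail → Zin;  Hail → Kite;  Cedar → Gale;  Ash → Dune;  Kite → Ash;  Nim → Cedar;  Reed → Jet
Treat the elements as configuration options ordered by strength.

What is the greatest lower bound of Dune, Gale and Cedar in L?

Common lower bounds of {Dune, Gale, Cedar}: Cedar, Hail, Nim, Reed.
The greatest among these is Cedar.

Cedar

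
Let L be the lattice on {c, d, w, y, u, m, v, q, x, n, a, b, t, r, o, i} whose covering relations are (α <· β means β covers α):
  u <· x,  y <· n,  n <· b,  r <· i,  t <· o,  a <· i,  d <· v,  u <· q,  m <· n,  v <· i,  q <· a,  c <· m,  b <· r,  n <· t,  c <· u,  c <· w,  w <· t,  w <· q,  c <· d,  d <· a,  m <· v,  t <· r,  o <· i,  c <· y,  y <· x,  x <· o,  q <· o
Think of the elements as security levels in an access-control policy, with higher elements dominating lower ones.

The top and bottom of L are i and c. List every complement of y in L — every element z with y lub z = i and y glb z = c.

Need z with y ∨ z = i and y ∧ z = c.
Checking each element gives: a, d, v.

a, d, v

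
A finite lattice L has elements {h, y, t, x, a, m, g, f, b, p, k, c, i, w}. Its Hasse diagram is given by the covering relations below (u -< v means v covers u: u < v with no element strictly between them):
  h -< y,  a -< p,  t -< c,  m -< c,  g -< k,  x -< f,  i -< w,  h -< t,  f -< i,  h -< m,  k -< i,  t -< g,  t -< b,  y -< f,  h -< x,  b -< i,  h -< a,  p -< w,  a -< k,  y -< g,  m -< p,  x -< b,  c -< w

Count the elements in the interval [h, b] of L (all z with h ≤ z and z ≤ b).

The interval [h, b] = {b, h, t, x}, which has 4 elements.

4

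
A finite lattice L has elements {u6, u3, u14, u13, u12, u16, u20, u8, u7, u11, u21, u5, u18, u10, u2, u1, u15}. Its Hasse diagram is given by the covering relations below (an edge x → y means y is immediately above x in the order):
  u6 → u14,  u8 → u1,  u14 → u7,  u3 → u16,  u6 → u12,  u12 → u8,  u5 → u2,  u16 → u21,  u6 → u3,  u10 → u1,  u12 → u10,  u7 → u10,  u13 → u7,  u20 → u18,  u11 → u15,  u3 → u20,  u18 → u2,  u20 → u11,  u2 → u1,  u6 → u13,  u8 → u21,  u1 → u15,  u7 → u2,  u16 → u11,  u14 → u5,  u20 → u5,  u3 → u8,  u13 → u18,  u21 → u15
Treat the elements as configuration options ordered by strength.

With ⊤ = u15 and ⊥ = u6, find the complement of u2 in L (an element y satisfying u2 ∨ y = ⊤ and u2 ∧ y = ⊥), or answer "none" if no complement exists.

For every candidate y, either u2 ∨ y ≠ u15 or u2 ∧ y ≠ u6; no complement exists.

none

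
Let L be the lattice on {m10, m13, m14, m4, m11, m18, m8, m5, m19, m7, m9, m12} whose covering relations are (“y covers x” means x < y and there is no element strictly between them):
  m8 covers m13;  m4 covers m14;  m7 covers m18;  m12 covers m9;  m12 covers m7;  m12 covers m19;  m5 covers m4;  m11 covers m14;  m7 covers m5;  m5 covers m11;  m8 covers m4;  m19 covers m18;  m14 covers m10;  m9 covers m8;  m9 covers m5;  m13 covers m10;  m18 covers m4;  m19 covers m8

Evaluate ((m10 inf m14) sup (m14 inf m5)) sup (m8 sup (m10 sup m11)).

m9

m10 ∧ m14 = m10
m14 ∧ m5 = m14
m10 ∨ m14 = m14
m10 ∨ m11 = m11
m8 ∨ m11 = m9
m14 ∨ m9 = m9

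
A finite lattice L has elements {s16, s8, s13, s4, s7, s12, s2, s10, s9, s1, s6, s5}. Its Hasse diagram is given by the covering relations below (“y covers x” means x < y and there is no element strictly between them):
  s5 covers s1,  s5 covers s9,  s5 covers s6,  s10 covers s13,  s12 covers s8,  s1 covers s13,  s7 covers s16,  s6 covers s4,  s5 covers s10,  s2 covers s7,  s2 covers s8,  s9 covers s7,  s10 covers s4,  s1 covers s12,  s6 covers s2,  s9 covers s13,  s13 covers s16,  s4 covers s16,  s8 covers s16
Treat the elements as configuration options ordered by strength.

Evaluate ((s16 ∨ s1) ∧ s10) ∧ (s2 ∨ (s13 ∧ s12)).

s16 ∨ s1 = s1
s1 ∧ s10 = s13
s13 ∧ s12 = s16
s2 ∨ s16 = s2
s13 ∧ s2 = s16

s16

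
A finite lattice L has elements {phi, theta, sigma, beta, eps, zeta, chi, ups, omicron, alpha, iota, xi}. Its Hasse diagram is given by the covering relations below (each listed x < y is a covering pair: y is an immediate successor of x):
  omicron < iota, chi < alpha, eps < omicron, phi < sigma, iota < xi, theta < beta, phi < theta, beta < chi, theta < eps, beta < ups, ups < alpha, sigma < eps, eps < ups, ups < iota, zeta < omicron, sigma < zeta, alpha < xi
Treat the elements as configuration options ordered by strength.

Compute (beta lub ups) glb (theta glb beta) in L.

theta

beta ∨ ups = ups
theta ∧ beta = theta
ups ∧ theta = theta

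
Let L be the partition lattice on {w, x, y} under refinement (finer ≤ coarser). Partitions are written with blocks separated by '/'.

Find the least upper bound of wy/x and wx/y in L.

Common upper bounds of {wy/x, wx/y}: wxy.
The least among these is wxy.

wxy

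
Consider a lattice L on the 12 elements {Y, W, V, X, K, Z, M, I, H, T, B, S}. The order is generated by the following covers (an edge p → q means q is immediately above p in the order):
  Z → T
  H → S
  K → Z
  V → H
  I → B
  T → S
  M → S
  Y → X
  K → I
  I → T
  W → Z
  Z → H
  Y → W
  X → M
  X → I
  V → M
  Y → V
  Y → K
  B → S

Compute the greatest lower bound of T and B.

I

Common lower bounds of {T, B}: I, K, X, Y.
The greatest among these is I.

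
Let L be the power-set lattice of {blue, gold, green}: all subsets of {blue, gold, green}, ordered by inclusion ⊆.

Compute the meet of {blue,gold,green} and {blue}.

Under ⊆, meet is intersection: {blue,gold,green} ∩ {blue} = {blue}.

{blue}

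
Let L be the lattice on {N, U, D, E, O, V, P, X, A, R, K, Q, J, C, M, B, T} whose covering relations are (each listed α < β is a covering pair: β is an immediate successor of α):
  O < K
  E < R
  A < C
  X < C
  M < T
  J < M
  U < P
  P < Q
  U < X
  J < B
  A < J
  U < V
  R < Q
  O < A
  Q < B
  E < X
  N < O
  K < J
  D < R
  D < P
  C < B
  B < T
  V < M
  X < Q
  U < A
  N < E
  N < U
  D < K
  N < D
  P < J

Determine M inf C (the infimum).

Common lower bounds of {M, C}: A, N, O, U.
The greatest among these is A.

A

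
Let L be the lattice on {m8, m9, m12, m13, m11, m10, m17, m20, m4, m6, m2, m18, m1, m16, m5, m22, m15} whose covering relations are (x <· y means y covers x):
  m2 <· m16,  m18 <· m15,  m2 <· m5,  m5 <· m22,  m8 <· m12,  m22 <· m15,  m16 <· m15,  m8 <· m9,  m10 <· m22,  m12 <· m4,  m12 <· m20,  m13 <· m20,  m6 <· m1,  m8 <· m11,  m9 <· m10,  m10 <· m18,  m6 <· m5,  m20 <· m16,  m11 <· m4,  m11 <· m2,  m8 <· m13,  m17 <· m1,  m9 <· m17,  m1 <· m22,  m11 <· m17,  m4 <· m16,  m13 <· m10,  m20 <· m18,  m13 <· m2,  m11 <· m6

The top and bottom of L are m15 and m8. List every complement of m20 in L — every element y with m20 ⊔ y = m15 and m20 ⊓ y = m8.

Need y with m20 ∨ y = m15 and m20 ∧ y = m8.
Checking each element gives: m1, m17, m6.

m1, m17, m6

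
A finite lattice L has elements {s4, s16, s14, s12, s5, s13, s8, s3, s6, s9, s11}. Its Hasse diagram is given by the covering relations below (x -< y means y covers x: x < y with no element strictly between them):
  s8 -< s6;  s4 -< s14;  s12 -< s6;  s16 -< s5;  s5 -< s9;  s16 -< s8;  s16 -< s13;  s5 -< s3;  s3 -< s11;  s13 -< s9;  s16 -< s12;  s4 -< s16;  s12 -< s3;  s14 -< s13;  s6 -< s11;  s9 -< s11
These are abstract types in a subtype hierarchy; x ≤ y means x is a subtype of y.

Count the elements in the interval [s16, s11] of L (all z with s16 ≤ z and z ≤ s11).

The interval [s16, s11] = {s11, s12, s13, s16, s3, s5, s6, s8, s9}, which has 9 elements.

9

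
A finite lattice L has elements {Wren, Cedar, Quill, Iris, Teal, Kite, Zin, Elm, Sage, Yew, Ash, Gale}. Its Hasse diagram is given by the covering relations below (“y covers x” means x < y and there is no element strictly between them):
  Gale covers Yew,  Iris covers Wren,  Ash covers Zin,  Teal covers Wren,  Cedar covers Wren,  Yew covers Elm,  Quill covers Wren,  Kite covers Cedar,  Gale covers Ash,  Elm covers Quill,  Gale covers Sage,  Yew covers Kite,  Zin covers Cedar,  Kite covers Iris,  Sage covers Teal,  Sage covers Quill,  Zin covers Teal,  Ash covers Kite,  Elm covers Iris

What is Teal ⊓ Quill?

Wren

Common lower bounds of {Teal, Quill}: Wren.
The greatest among these is Wren.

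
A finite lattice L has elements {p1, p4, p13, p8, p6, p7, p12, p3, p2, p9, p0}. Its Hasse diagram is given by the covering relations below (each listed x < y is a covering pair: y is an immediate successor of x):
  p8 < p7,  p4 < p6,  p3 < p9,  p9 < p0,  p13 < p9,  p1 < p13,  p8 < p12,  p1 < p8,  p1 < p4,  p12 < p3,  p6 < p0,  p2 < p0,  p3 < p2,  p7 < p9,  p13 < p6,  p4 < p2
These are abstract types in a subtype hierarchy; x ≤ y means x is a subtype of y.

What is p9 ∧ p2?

Common lower bounds of {p9, p2}: p1, p12, p3, p8.
The greatest among these is p3.

p3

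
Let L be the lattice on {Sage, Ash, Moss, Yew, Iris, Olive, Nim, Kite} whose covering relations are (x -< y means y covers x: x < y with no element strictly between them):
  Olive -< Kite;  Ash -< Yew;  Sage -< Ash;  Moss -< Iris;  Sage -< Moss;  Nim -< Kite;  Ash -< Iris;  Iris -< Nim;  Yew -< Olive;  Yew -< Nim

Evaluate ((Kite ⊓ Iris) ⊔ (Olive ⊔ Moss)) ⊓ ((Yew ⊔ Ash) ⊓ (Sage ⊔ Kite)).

Kite ∧ Iris = Iris
Olive ∨ Moss = Kite
Iris ∨ Kite = Kite
Yew ∨ Ash = Yew
Sage ∨ Kite = Kite
Yew ∧ Kite = Yew
Kite ∧ Yew = Yew

Yew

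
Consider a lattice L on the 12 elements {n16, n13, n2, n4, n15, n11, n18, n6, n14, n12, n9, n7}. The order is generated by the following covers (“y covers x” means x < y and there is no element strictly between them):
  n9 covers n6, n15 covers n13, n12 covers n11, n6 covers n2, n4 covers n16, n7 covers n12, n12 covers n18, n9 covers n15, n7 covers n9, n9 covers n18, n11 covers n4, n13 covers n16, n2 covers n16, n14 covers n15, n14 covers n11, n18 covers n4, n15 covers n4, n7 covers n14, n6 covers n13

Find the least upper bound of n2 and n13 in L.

n6

Common upper bounds of {n2, n13}: n6, n7, n9.
The least among these is n6.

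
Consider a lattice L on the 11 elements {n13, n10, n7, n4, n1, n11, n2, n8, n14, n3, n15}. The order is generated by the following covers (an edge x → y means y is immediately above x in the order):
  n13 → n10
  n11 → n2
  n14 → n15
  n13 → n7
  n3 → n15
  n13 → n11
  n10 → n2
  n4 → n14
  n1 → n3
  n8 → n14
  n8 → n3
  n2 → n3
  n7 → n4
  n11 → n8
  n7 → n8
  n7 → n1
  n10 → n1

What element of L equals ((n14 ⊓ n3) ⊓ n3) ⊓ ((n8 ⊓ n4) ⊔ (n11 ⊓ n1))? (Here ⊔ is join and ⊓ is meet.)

n7

n14 ∧ n3 = n8
n8 ∧ n3 = n8
n8 ∧ n4 = n7
n11 ∧ n1 = n13
n7 ∨ n13 = n7
n8 ∧ n7 = n7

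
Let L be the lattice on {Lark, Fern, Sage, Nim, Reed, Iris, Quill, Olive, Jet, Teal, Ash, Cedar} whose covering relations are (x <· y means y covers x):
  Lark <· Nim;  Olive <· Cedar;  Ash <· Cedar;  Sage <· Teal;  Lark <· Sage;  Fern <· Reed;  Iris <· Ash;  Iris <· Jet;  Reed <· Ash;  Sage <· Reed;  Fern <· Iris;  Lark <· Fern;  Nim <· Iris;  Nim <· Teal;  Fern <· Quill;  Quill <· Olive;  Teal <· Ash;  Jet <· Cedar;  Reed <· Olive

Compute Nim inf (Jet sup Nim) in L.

Nim

Jet ∨ Nim = Jet
Nim ∧ Jet = Nim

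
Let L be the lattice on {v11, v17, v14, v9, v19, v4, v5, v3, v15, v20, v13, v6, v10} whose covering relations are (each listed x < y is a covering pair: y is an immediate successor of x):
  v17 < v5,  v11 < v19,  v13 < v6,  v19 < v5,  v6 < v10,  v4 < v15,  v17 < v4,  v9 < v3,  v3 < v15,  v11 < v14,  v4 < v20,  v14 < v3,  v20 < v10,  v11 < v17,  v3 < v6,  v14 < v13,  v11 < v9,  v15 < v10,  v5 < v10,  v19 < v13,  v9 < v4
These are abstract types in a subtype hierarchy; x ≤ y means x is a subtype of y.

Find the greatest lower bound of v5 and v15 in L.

Common lower bounds of {v5, v15}: v11, v17.
The greatest among these is v17.

v17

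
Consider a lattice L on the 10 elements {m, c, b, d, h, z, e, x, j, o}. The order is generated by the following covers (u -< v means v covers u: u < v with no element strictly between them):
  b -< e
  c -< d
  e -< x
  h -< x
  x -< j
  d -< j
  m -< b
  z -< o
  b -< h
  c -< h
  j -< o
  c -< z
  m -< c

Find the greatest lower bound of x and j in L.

x

Common lower bounds of {x, j}: b, c, e, h, m, x.
The greatest among these is x.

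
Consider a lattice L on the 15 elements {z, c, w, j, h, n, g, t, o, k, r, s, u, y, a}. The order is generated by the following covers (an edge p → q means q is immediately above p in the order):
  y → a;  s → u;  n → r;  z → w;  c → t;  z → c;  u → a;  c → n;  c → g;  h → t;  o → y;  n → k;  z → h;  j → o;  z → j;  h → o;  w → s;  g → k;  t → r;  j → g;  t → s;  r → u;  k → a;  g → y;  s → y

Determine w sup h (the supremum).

Common upper bounds of {w, h}: a, s, u, y.
The least among these is s.

s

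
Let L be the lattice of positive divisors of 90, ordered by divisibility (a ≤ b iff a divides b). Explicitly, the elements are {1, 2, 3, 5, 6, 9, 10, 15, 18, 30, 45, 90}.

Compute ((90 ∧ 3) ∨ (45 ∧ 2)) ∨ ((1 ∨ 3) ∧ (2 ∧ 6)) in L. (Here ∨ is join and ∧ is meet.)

90 ∧ 3 = 3
45 ∧ 2 = 1
3 ∨ 1 = 3
1 ∨ 3 = 3
2 ∧ 6 = 2
3 ∧ 2 = 1
3 ∨ 1 = 3

3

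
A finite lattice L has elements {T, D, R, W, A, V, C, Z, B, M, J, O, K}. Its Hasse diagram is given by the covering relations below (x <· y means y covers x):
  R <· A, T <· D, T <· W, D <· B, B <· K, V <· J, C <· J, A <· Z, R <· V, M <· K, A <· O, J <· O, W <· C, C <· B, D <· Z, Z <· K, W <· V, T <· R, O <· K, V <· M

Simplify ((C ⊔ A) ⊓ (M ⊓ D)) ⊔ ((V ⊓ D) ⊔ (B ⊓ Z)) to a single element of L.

D

C ∨ A = O
M ∧ D = T
O ∧ T = T
V ∧ D = T
B ∧ Z = D
T ∨ D = D
T ∨ D = D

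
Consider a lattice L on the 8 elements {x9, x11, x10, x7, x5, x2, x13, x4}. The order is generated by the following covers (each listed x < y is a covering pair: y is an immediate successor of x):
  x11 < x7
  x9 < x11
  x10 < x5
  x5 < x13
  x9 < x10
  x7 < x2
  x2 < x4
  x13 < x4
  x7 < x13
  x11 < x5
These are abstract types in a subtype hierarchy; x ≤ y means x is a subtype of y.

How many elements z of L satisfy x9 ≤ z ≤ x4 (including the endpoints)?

The interval [x9, x4] = {x10, x11, x13, x2, x4, x5, x7, x9}, which has 8 elements.

8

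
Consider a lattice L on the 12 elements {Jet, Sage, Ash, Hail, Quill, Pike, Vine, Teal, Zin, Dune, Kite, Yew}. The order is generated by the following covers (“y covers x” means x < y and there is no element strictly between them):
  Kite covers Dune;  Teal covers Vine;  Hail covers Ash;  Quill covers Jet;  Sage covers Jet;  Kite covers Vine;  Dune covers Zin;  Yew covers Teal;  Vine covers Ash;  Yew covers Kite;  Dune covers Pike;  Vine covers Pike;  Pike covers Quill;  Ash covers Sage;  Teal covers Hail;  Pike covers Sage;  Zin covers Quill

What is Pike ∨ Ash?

Common upper bounds of {Pike, Ash}: Kite, Teal, Vine, Yew.
The least among these is Vine.

Vine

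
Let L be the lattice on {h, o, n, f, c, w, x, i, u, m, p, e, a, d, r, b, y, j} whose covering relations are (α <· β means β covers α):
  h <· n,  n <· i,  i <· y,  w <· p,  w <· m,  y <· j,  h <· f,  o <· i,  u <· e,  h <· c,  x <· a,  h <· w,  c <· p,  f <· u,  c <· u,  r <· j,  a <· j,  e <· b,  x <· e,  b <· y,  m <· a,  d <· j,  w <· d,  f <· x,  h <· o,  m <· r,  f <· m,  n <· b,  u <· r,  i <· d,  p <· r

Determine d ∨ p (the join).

Common upper bounds of {d, p}: j.
The least among these is j.

j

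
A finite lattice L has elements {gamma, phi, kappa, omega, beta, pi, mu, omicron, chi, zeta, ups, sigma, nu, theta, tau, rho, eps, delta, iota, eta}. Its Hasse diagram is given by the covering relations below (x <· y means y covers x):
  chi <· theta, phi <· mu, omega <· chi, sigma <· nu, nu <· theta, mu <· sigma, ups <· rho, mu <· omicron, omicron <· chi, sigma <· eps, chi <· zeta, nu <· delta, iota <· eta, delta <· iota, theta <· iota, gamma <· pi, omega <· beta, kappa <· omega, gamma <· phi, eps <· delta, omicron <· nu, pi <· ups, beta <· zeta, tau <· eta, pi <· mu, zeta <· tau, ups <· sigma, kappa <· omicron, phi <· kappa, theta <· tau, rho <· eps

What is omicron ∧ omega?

kappa

Common lower bounds of {omicron, omega}: gamma, kappa, phi.
The greatest among these is kappa.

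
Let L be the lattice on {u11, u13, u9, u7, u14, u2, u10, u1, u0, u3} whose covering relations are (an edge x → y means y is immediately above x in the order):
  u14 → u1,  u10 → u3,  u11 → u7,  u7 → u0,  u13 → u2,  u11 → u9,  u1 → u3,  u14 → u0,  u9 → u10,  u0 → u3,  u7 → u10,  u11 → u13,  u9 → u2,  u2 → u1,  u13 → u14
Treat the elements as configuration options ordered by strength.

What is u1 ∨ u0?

u3

Common upper bounds of {u1, u0}: u3.
The least among these is u3.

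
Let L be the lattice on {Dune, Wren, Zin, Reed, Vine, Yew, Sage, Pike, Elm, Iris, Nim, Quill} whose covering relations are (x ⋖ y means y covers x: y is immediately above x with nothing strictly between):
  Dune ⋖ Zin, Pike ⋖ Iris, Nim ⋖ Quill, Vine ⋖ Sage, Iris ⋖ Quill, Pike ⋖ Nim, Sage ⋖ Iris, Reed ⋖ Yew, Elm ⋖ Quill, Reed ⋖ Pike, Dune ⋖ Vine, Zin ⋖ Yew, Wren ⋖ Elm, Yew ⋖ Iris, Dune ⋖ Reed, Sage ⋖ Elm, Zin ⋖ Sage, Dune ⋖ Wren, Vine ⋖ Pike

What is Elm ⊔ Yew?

Quill

Common upper bounds of {Elm, Yew}: Quill.
The least among these is Quill.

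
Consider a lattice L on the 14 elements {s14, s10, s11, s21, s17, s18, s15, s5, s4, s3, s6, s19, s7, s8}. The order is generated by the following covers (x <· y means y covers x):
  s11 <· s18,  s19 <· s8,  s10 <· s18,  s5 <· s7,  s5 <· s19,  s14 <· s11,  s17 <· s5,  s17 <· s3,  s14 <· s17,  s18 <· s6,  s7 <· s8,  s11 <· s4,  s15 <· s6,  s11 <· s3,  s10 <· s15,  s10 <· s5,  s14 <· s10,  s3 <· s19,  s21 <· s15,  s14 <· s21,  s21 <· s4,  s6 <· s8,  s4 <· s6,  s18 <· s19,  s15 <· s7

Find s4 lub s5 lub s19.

s8

Common upper bounds of {s4, s5, s19}: s8.
The least among these is s8.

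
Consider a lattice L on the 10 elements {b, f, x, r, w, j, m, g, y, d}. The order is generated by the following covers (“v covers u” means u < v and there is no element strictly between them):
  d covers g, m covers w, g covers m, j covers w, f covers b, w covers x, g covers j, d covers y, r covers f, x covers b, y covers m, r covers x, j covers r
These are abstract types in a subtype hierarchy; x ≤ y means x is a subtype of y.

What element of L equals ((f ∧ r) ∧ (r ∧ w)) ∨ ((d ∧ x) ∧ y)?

f ∧ r = f
r ∧ w = x
f ∧ x = b
d ∧ x = x
x ∧ y = x
b ∨ x = x

x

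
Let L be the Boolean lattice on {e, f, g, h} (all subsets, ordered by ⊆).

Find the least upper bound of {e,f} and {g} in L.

Under ⊆, join is union: {e,f} ∪ {g} = {e,f,g}.

{e,f,g}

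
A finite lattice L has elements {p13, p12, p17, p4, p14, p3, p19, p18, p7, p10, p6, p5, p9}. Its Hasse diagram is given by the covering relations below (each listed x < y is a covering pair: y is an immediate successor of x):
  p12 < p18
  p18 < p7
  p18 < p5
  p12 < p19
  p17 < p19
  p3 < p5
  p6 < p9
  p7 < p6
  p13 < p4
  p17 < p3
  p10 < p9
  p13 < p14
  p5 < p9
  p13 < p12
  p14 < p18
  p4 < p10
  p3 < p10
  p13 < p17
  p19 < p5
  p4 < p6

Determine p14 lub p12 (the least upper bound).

p18

Common upper bounds of {p14, p12}: p18, p5, p6, p7, p9.
The least among these is p18.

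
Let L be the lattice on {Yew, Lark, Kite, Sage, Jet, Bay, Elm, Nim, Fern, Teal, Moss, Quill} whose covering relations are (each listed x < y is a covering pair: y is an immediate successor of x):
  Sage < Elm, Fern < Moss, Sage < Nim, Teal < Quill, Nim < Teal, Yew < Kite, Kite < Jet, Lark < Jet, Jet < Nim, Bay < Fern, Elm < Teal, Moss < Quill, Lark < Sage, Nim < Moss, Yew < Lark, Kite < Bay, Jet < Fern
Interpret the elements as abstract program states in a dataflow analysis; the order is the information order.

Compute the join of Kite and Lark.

Common upper bounds of {Kite, Lark}: Fern, Jet, Moss, Nim, Quill, Teal.
The least among these is Jet.

Jet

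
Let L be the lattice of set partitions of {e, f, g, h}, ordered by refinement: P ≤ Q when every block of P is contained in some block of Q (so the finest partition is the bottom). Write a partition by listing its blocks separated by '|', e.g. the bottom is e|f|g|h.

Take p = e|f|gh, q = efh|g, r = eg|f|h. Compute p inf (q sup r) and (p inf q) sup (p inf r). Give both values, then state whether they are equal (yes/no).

e|f|gh; e|f|g|h; no

q sup r = efgh, so p inf (q sup r) = e|f|gh inf efgh = e|f|gh.
p inf q = e|f|g|h and p inf r = e|f|g|h, so (p inf q) sup (p inf r) = e|f|g|h sup e|f|g|h = e|f|g|h.
Equal: no.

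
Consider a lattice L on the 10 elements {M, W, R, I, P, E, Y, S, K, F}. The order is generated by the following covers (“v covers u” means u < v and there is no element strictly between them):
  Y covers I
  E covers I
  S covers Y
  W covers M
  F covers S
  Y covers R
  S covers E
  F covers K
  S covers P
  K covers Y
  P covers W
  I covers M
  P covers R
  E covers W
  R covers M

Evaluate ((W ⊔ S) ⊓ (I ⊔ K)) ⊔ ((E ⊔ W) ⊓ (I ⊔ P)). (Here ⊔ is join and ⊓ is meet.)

W ∨ S = S
I ∨ K = K
S ∧ K = Y
E ∨ W = E
I ∨ P = S
E ∧ S = E
Y ∨ E = S

S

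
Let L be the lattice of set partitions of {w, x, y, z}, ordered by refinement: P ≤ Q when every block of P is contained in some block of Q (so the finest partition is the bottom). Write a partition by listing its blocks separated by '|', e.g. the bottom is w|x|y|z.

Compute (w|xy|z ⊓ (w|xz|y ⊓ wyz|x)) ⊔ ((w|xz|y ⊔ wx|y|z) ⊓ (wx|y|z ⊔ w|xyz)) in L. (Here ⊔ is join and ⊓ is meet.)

w|xz|y ∧ wyz|x = w|x|y|z
w|xy|z ∧ w|x|y|z = w|x|y|z
w|xz|y ∨ wx|y|z = wxz|y
wx|y|z ∨ w|xyz = wxyz
wxz|y ∧ wxyz = wxz|y
w|x|y|z ∨ wxz|y = wxz|y

wxz|y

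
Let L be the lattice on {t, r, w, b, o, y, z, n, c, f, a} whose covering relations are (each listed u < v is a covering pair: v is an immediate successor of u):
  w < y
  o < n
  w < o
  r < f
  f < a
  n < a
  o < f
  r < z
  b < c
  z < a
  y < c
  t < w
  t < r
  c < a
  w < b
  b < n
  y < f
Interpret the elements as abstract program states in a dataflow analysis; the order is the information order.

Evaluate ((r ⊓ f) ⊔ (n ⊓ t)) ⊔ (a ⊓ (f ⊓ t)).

r

r ∧ f = r
n ∧ t = t
r ∨ t = r
f ∧ t = t
a ∧ t = t
r ∨ t = r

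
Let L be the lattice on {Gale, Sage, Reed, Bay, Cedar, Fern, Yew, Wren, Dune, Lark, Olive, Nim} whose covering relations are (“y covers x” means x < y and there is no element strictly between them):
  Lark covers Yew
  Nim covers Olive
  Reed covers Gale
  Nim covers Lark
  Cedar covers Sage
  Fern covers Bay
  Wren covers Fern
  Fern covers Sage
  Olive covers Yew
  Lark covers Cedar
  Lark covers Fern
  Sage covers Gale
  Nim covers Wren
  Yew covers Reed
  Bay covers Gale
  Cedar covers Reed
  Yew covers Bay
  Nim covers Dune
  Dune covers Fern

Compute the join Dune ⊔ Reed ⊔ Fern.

Common upper bounds of {Dune, Reed, Fern}: Nim.
The least among these is Nim.

Nim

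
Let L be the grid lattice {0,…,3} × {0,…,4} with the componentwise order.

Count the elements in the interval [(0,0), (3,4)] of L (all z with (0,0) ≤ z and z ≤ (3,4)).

20

The interval [(0,0), (3,4)] = {(0,0), (0,1), (0,2), (0,3), (0,4), (1,0), (1,1), (1,2), (1,3), (1,4), (2,0), (2,1), (2,2), (2,3), (2,4), (3,0), (3,1), (3,2), (3,3), (3,4)}, which has 20 elements.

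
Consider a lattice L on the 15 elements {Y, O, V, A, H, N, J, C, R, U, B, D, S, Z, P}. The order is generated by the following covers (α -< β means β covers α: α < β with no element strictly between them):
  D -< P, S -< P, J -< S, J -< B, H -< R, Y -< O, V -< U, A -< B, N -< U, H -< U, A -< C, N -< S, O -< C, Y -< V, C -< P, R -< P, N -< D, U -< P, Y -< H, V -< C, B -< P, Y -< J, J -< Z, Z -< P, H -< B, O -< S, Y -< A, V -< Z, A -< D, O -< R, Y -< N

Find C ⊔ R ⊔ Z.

P

Common upper bounds of {C, R, Z}: P.
The least among these is P.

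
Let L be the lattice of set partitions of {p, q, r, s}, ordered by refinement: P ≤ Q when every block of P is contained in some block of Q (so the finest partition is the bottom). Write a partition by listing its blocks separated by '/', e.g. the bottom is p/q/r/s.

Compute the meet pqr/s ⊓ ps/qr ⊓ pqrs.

Common lower bounds of {pqr/s, ps/qr, pqrs}: p/q/r/s, p/qr/s.
The greatest among these is p/qr/s.

p/qr/s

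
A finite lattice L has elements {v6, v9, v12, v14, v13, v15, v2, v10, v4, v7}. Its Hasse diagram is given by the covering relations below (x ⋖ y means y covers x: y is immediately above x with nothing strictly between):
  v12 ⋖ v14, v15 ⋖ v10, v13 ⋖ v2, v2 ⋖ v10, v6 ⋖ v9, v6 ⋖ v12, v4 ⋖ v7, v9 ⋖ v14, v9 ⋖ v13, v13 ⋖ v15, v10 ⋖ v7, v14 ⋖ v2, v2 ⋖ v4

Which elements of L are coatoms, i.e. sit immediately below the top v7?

v10, v4

The coatoms are exactly the elements covered by v7: v10, v4.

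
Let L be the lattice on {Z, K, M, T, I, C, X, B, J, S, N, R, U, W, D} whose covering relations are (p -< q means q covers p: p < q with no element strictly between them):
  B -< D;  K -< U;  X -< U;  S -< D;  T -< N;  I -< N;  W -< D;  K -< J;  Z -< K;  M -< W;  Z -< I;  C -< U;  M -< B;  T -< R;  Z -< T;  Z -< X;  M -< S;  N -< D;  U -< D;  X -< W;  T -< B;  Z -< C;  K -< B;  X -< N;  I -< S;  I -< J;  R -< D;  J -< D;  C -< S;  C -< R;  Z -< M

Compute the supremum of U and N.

D

Common upper bounds of {U, N}: D.
The least among these is D.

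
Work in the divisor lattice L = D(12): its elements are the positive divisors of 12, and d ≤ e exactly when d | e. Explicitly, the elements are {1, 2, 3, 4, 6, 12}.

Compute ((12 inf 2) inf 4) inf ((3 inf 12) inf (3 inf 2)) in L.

1

12 ∧ 2 = 2
2 ∧ 4 = 2
3 ∧ 12 = 3
3 ∧ 2 = 1
3 ∧ 1 = 1
2 ∧ 1 = 1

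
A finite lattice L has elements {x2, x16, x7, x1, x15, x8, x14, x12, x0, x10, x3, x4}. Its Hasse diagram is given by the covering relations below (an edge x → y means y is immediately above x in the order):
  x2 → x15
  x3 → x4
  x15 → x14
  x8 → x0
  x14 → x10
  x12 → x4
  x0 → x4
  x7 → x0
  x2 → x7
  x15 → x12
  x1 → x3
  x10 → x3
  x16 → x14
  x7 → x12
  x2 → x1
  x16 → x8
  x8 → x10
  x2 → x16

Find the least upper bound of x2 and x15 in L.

Common upper bounds of {x2, x15}: x10, x12, x14, x15, x3, x4.
The least among these is x15.

x15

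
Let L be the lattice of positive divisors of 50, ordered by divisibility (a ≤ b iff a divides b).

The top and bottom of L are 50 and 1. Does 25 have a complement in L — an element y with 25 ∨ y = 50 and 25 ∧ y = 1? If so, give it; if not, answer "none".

2

Need y with 25 ∨ y = 50 and 25 ∧ y = 1.
Checking each element gives: 2.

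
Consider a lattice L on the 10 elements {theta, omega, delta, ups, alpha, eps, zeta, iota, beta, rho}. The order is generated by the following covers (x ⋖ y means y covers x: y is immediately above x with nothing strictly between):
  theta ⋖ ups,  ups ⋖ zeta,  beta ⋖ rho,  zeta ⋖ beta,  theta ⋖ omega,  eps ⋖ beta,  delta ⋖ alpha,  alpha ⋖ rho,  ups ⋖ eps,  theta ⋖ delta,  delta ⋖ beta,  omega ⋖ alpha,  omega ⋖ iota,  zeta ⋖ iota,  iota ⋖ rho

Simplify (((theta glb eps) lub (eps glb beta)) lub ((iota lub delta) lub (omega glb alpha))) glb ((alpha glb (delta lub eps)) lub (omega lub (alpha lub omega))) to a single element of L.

alpha

theta ∧ eps = theta
eps ∧ beta = eps
theta ∨ eps = eps
iota ∨ delta = rho
omega ∧ alpha = omega
rho ∨ omega = rho
eps ∨ rho = rho
delta ∨ eps = beta
alpha ∧ beta = delta
alpha ∨ omega = alpha
omega ∨ alpha = alpha
delta ∨ alpha = alpha
rho ∧ alpha = alpha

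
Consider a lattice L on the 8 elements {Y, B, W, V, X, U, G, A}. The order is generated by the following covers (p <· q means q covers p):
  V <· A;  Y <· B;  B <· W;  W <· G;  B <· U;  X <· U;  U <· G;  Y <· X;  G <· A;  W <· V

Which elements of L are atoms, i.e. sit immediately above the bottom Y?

B, X

The atoms are exactly the elements that cover Y: B, X.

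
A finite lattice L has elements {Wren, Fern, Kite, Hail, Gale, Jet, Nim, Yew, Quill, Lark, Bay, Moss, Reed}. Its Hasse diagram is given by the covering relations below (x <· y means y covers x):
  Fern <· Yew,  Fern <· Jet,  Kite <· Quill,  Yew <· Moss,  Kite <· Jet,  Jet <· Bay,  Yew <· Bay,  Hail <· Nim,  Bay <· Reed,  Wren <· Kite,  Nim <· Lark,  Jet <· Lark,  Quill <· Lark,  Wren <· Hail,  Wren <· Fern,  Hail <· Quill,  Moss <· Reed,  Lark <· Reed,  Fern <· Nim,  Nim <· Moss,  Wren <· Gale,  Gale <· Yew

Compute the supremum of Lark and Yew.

Common upper bounds of {Lark, Yew}: Reed.
The least among these is Reed.

Reed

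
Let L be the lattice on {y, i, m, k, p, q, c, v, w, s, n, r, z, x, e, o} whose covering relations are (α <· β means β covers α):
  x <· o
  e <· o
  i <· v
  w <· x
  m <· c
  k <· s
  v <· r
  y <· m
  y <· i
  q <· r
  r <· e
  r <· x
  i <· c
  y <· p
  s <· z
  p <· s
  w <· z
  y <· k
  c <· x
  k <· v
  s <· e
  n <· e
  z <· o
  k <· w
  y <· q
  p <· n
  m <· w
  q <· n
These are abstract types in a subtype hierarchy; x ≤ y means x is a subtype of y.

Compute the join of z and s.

Common upper bounds of {z, s}: o, z.
The least among these is z.

z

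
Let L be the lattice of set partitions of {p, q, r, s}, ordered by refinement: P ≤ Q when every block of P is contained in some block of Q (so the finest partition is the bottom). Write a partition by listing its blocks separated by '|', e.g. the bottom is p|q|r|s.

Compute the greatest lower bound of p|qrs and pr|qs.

The meet (common refinement) of p|qrs and pr|qs intersects blocks pairwise, giving p|qs|r.

p|qs|r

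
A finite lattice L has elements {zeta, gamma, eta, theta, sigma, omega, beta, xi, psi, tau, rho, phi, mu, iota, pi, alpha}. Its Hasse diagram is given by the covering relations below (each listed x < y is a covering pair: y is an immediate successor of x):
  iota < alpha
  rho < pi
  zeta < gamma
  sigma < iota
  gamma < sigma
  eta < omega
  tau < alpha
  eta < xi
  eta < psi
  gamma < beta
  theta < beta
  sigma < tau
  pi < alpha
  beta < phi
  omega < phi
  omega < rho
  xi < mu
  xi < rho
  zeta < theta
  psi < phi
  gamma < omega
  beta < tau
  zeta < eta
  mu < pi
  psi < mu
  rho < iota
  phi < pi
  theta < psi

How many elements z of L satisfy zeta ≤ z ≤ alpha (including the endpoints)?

The interval [zeta, alpha] = {alpha, beta, eta, gamma, iota, mu, omega, phi, pi, psi, rho, sigma, tau, theta, xi, zeta}, which has 16 elements.

16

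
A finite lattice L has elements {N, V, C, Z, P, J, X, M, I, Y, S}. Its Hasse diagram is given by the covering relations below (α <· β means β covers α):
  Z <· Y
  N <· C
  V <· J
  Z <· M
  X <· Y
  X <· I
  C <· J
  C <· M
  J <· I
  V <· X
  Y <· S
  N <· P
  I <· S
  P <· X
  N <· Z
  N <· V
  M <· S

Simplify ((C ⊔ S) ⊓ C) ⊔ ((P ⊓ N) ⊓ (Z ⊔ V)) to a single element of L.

C ∨ S = S
S ∧ C = C
P ∧ N = N
Z ∨ V = Y
N ∧ Y = N
C ∨ N = C

C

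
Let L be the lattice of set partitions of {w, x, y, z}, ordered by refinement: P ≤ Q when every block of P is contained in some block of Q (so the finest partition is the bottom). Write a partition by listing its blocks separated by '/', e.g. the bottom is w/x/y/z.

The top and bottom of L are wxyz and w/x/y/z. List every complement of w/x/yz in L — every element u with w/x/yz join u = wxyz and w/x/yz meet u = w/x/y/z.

Need u with w/x/yz ∨ u = wxyz and w/x/yz ∧ u = w/x/y/z.
Checking each element gives: wxy/z, wxz/y, wy/xz, wz/xy.

wxy/z, wxz/y, wy/xz, wz/xy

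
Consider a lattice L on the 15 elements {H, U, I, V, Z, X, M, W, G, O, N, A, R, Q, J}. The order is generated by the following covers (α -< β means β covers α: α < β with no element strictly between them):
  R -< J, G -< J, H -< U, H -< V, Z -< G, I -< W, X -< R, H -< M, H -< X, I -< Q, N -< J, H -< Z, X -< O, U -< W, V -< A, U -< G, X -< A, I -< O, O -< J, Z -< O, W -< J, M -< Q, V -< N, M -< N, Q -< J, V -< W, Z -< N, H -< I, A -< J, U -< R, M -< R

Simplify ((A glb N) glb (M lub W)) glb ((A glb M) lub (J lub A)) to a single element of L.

A ∧ N = V
M ∨ W = J
V ∧ J = V
A ∧ M = H
J ∨ A = J
H ∨ J = J
V ∧ J = V

V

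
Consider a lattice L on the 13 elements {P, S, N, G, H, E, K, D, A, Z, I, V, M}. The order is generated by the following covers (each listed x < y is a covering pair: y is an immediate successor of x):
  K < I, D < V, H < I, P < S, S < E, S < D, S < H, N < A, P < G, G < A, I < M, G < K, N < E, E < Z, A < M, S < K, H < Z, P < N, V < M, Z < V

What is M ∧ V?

V

Common lower bounds of {M, V}: D, E, H, N, P, S, V, Z.
The greatest among these is V.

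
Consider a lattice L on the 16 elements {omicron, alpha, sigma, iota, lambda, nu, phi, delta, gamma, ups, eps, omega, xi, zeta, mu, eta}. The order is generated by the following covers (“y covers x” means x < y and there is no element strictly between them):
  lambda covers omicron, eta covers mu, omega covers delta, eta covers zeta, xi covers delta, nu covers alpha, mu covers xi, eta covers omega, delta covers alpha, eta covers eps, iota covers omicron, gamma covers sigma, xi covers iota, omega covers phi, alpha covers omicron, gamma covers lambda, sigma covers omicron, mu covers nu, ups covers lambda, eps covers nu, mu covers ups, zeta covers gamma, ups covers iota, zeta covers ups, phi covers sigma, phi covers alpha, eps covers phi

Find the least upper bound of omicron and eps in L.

Common upper bounds of {omicron, eps}: eps, eta.
The least among these is eps.

eps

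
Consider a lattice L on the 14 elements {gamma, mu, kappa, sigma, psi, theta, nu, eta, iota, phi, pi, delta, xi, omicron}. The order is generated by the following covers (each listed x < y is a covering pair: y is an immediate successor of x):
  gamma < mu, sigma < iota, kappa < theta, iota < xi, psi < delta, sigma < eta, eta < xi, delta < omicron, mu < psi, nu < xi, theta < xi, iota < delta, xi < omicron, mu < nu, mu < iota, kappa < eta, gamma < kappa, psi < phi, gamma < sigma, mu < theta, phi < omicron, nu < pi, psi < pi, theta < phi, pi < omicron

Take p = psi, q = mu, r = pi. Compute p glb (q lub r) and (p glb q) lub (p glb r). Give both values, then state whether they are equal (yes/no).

q lub r = pi, so p glb (q lub r) = psi glb pi = psi.
p glb q = mu and p glb r = psi, so (p glb q) lub (p glb r) = mu lub psi = psi.
Equal: yes.

psi; psi; yes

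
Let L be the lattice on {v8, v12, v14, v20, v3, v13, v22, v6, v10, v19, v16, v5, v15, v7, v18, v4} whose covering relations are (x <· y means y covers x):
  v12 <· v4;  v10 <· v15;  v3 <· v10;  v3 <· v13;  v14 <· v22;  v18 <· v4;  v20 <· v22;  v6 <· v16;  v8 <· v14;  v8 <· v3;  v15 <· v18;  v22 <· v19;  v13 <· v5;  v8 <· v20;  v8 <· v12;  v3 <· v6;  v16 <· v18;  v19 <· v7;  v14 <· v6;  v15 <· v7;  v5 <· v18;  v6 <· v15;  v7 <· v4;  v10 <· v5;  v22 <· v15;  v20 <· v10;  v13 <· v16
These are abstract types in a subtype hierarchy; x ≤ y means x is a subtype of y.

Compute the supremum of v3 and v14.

v6

Common upper bounds of {v3, v14}: v15, v16, v18, v4, v6, v7.
The least among these is v6.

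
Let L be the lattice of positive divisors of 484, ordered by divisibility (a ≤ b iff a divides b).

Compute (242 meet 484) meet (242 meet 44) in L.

242 ∧ 484 = 242
242 ∧ 44 = 22
242 ∧ 22 = 22

22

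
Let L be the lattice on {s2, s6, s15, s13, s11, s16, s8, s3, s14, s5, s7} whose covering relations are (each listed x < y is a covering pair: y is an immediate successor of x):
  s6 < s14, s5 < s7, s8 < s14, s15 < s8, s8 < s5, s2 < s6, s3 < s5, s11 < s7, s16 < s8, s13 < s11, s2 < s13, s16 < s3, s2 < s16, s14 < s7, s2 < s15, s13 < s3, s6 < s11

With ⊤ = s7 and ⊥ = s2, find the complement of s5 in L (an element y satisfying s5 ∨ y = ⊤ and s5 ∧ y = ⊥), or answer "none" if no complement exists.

s6

Need y with s5 ∨ y = s7 and s5 ∧ y = s2.
Checking each element gives: s6.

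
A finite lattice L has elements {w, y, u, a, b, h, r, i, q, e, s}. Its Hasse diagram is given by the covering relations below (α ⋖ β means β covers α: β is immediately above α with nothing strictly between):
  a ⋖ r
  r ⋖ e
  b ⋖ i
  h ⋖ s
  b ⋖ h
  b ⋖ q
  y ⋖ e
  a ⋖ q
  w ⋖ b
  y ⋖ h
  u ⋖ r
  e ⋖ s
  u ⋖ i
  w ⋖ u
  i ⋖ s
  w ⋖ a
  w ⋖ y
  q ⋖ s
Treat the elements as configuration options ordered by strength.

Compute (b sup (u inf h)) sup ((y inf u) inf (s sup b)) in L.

u ∧ h = w
b ∨ w = b
y ∧ u = w
s ∨ b = s
w ∧ s = w
b ∨ w = b

b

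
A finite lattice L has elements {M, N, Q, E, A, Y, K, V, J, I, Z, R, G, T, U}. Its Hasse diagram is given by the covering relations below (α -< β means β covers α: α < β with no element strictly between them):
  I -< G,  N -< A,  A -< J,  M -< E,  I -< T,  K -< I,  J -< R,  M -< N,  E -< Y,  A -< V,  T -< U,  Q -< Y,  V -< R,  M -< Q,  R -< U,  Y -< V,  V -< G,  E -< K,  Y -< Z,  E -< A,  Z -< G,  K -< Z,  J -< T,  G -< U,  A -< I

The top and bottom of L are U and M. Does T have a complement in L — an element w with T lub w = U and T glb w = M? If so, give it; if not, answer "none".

Q

Need w with T ∨ w = U and T ∧ w = M.
Checking each element gives: Q.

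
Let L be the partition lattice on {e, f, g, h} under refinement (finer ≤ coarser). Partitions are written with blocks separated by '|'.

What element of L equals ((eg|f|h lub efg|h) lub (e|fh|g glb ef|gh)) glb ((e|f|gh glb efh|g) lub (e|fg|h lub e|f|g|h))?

eg|f|h ∨ efg|h = efg|h
e|fh|g ∧ ef|gh = e|f|g|h
efg|h ∨ e|f|g|h = efg|h
e|f|gh ∧ efh|g = e|f|g|h
e|fg|h ∨ e|f|g|h = e|fg|h
e|f|g|h ∨ e|fg|h = e|fg|h
efg|h ∧ e|fg|h = e|fg|h

e|fg|h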